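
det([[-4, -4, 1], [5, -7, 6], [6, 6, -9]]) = -360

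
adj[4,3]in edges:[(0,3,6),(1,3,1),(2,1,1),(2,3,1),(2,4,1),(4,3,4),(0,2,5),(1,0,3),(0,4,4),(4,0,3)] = 4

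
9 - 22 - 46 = -59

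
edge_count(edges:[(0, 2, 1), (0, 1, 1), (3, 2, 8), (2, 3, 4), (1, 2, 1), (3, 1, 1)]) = 6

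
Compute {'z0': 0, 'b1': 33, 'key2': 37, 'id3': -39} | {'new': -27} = {'z0': 0, 'b1': 33, 'key2': 37, 'id3': -39, 'new': -27}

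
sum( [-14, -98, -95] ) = -207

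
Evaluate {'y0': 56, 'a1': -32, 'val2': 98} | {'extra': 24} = {'y0': 56, 'a1': -32, 'val2': 98, 'extra': 24}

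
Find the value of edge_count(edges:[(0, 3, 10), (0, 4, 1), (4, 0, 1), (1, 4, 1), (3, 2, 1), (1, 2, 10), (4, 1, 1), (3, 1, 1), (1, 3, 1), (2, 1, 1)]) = 10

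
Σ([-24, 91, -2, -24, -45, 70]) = (-24) + 91 + (-2) + (-24) + (-45) + 70
= 66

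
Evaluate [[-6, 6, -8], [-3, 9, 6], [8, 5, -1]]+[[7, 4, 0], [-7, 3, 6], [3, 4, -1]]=[[1, 10, -8], [-10, 12, 12], [11, 9, -2]]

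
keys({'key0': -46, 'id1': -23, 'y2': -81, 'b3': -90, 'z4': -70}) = ['key0', 'id1', 'y2', 'b3', 'z4']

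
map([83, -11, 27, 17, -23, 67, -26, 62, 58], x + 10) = 83+10=93, -11+10=-1, 27+10=37, 17+10=27, -23+10=-13, 67+10=77, -26+10=-16, 62+10=72, 58+10=68
= [93, -1, 37, 27, -13, 77, -16, 72, 68]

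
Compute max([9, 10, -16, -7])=10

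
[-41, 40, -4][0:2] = [-41, 40]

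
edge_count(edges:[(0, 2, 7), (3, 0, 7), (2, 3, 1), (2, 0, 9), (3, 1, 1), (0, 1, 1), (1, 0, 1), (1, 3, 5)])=8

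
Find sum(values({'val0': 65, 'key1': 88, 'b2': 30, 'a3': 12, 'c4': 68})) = 263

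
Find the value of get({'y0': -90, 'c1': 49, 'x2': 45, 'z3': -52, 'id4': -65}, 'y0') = -90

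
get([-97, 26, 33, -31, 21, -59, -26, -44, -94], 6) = -26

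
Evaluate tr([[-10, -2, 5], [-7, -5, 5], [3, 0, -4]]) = diagonal: (-10) + (-5) + (-4)
= -19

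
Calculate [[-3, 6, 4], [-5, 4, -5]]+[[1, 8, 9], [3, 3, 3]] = [[-2, 14, 13], [-2, 7, -2]]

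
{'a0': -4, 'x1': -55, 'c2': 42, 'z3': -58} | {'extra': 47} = {'a0': -4, 'x1': -55, 'c2': 42, 'z3': -58, 'extra': 47}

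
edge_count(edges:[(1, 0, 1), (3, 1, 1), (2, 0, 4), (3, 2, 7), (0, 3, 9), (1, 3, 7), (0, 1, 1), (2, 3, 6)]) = 8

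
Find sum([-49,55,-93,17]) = (-49) + 55 + (-93) + 17
= -70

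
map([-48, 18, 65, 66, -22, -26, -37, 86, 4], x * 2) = -48*2=-96, 18*2=36, 65*2=130, 66*2=132, -22*2=-44, -26*2=-52, -37*2=-74, 86*2=172, 4*2=8
= [-96, 36, 130, 132, -44, -52, -74, 172, 8]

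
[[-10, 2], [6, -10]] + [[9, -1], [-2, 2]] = [[-1, 1], [4, -8]]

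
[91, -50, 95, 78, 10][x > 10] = keep x where x > 10: 91✓, -50✗, 95✓, 78✓, 10✗
= [91, 95, 78]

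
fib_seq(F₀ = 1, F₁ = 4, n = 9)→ F_2 = F_1 + F_0 = 5
F_3 = F_2 + F_1 = 9
F_4 = F_3 + F_2 = 14
...
= [1, 4, 5, 9, 14, 23, 37, 60, 97]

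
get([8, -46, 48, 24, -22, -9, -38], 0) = 8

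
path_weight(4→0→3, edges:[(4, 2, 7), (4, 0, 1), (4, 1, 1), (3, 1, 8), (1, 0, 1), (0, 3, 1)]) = w(4→0)=1 + w(0→3)=1
= 2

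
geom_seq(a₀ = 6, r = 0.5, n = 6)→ [6.0, 3.0, 1.5, 0.75, 0.375, 0.1875]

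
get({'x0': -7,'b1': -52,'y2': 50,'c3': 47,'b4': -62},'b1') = -52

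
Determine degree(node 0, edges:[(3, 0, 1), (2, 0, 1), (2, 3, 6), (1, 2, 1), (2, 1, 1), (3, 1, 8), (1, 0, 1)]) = incident: (3,0), (2,0), (1,0)
= 3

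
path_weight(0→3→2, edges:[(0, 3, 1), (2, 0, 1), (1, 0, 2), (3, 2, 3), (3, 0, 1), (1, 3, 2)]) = w(0→3)=1 + w(3→2)=3
= 4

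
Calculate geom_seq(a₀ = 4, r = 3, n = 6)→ [4, 12, 36, 108, 324, 972]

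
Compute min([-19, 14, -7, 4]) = -19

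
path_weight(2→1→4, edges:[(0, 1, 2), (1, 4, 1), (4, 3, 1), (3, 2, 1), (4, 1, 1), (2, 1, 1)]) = w(2→1)=1 + w(1→4)=1
= 2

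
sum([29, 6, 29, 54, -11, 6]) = 29 + 6 + 29 + 54 + (-11) + 6
= 113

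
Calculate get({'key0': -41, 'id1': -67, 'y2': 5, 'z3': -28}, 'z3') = -28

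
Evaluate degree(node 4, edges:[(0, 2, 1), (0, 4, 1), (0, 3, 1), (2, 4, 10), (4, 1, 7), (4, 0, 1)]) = incident: (0,4), (2,4), (4,1), (4,0)
= 4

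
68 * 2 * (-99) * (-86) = 1157904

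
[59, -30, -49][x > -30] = keep x where x > -30: 59✓, -30✗, -49✗
= [59]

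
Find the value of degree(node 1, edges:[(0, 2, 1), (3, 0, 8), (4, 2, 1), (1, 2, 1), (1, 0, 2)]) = 2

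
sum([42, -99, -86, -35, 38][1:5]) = slice → [-99, -86, -35, 38]
(-99) + (-86) + (-35) + 38
= -182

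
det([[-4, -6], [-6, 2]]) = (-4)*(2) - (-6)*(-6)
= -44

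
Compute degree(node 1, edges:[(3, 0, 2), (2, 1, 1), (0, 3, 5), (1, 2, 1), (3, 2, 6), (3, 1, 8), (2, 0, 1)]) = incident: (2,1), (1,2), (3,1)
= 3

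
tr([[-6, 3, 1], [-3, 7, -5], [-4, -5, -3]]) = -2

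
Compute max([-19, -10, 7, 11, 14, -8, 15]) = 15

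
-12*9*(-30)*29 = 93960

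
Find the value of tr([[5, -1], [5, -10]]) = -5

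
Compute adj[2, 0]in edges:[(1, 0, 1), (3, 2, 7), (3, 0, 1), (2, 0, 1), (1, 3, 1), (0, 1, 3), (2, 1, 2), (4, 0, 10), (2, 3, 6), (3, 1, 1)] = 1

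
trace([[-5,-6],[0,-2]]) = -7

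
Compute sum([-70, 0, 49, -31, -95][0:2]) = slice → [-70, 0]
(-70) + 0
= -70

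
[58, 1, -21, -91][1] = 1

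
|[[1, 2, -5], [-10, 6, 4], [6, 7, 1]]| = 576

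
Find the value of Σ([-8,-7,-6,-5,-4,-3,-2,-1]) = (-8) + (-7) + (-6) + (-5) + (-4) + (-3) + (-2) + (-1)
= -36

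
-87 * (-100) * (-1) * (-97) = 843900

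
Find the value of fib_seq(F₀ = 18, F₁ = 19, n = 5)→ [18, 19, 37, 56, 93]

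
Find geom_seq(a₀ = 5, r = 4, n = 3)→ [5, 20, 80]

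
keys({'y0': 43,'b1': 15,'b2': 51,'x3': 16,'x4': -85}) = ['y0', 'b1', 'b2', 'x3', 'x4']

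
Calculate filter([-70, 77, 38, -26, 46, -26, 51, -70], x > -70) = [77, 38, -26, 46, -26, 51]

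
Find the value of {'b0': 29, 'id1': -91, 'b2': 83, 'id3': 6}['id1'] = -91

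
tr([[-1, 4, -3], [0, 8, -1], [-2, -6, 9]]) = 16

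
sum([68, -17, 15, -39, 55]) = 68 + (-17) + 15 + (-39) + 55
= 82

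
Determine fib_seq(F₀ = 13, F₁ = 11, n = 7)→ F_2 = F_1 + F_0 = 24
F_3 = F_2 + F_1 = 35
F_4 = F_3 + F_2 = 59
...
= [13, 11, 24, 35, 59, 94, 153]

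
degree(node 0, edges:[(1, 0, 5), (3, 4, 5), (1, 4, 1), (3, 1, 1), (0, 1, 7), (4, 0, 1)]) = 3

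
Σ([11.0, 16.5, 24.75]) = 52.25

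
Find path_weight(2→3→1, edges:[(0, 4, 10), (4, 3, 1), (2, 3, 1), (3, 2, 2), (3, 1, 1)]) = 2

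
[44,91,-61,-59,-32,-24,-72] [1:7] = [91, -61, -59, -32, -24, -72]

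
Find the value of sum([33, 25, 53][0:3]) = 111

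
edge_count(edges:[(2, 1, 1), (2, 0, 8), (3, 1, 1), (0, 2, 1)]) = 4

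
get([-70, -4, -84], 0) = -70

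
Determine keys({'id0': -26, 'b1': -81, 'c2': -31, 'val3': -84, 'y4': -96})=['id0', 'b1', 'c2', 'val3', 'y4']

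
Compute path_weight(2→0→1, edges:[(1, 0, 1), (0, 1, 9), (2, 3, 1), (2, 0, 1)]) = w(2→0)=1 + w(0→1)=9
= 10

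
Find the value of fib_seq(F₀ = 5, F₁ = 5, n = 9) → [5, 5, 10, 15, 25, 40, 65, 105, 170]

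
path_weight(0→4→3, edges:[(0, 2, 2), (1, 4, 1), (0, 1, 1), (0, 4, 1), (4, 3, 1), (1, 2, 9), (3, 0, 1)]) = 2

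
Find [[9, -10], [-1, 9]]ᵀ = [[9, -1], [-10, 9]]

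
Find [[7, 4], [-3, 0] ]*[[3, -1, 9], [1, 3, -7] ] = [[25, 5, 35], [-9, 3, -27]]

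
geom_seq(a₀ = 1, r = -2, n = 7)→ a_0 = 1*(-2)^0 = 1
a_1 = 1*(-2)^1 = -2
a_2 = 1*(-2)^2 = 4
...
= [1, -2, 4, -8, 16, -32, 64]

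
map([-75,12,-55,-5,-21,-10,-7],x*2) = -75*2=-150, 12*2=24, -55*2=-110, -5*2=-10, -21*2=-42, -10*2=-20, -7*2=-14
= [-150, 24, -110, -10, -42, -20, -14]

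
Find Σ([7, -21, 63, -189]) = -140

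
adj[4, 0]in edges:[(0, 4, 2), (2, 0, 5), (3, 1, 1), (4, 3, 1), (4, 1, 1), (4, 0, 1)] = 1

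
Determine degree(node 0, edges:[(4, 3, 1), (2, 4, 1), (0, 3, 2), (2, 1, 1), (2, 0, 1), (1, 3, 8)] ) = incident: (0,3), (2,0)
= 2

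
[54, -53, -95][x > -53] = [54]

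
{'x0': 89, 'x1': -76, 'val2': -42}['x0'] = 89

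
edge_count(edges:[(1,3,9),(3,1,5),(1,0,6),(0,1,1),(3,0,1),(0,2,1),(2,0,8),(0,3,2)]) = 8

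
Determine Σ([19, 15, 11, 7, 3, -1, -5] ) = 49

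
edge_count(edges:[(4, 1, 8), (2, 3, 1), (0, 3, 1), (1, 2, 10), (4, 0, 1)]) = 5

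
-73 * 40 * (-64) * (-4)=-747520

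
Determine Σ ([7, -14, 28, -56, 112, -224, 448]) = 301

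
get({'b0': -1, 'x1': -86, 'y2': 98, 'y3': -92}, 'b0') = -1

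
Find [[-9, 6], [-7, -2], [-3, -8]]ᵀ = [[-9, -7, -3], [6, -2, -8]]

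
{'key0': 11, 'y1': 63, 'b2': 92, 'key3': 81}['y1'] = 63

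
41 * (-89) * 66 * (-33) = 7947522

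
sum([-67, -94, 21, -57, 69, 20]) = -108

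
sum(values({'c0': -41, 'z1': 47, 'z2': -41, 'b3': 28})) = (-41) + 47 + (-41) + 28
= -7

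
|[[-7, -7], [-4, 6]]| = (-7)*(6) - (-7)*(-4)
= -70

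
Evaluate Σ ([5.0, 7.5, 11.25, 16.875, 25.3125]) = 65.9375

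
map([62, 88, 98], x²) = (62)²=3844, (88)²=7744, (98)²=9604
= [3844, 7744, 9604]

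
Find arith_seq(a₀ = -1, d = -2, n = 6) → a_0 = -1 + 0*-2 = -1
a_1 = -1 + 1*-2 = -3
a_2 = -1 + 2*-2 = -5
...
= [-1, -3, -5, -7, -9, -11]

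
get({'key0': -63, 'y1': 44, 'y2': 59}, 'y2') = 59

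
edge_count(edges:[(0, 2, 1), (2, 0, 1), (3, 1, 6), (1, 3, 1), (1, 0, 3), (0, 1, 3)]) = 6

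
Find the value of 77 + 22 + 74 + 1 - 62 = 112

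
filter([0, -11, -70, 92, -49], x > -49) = keep x where x > -49: 0✓, -11✓, -70✗, 92✓, -49✗
= [0, -11, 92]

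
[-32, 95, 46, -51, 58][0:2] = [-32, 95]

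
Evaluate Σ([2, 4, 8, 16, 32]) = 62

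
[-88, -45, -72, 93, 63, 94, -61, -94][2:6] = [-72, 93, 63, 94]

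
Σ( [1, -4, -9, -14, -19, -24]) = -69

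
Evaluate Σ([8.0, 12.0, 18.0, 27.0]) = 8.0 + 12.0 + 18.0 + 27.0
= 65.0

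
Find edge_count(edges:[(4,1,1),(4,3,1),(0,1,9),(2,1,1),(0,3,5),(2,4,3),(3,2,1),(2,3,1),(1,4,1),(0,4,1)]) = 10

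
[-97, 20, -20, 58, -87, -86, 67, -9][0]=-97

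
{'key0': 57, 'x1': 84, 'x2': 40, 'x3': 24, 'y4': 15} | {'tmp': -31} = {'key0': 57, 'x1': 84, 'x2': 40, 'x3': 24, 'y4': 15, 'tmp': -31}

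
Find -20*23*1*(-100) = 46000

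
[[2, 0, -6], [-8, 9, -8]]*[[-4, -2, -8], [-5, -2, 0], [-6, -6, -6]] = [[28, 32, 20], [35, 46, 112]]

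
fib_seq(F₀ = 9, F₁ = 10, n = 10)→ [9, 10, 19, 29, 48, 77, 125, 202, 327, 529]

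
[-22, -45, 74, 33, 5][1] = -45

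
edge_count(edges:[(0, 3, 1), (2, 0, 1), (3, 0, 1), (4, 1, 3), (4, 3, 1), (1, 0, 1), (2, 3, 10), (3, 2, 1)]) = 8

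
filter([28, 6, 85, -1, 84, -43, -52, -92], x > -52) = keep x where x > -52: 28✓, 6✓, 85✓, -1✓, 84✓, -43✓, -52✗, -92✗
= [28, 6, 85, -1, 84, -43]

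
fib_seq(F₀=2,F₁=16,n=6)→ [2, 16, 18, 34, 52, 86]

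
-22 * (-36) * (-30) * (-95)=2257200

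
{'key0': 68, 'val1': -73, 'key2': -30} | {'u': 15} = {'key0': 68, 'val1': -73, 'key2': -30, 'u': 15}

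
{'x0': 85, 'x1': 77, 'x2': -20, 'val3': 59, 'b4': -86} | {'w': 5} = {'x0': 85, 'x1': 77, 'x2': -20, 'val3': 59, 'b4': -86, 'w': 5}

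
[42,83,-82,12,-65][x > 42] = keep x where x > 42: 42✗, 83✓, -82✗, 12✗, -65✗
= [83]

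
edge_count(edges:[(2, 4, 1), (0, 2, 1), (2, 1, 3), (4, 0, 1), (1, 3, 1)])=5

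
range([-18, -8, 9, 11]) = 29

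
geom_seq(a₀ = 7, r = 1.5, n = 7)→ a_0 = 7*1.5^0 = 7.0
a_1 = 7*1.5^1 = 10.5
a_2 = 7*1.5^2 = 15.75
...
= [7.0, 10.5, 15.75, 23.625, 35.4375, 53.15625, 79.734375]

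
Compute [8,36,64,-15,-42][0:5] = [8, 36, 64, -15, -42]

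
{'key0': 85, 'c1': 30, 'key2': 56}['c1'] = 30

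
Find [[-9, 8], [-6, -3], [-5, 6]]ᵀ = [[-9, -6, -5], [8, -3, 6]]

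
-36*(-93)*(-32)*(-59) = 6321024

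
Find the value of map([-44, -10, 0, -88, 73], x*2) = [-88, -20, 0, -176, 146]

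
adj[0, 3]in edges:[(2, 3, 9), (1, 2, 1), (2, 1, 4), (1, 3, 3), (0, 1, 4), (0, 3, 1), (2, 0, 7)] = 1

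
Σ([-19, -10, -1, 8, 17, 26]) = 21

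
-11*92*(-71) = 71852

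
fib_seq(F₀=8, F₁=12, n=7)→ F_2 = F_1 + F_0 = 20
F_3 = F_2 + F_1 = 32
F_4 = F_3 + F_2 = 52
...
= [8, 12, 20, 32, 52, 84, 136]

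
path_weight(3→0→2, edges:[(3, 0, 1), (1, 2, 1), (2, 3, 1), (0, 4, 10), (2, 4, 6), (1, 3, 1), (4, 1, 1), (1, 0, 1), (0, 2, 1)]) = 2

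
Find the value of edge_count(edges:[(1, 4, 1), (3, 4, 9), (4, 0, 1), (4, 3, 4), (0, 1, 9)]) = 5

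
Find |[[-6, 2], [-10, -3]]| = (-6)*(-3) - (2)*(-10)
= 38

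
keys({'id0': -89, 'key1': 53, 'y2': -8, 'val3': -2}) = ['id0', 'key1', 'y2', 'val3']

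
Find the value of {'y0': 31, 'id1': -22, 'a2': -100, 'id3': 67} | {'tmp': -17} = {'y0': 31, 'id1': -22, 'a2': -100, 'id3': 67, 'tmp': -17}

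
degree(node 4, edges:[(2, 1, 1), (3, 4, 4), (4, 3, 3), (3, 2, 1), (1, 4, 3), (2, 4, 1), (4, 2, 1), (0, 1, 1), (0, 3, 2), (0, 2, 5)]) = incident: (3,4), (4,3), (1,4), (2,4), (4,2)
= 5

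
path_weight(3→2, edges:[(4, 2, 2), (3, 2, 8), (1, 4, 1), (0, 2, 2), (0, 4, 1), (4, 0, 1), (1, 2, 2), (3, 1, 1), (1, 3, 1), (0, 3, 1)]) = 8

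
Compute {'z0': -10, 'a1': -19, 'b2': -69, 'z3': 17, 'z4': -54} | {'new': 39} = {'z0': -10, 'a1': -19, 'b2': -69, 'z3': 17, 'z4': -54, 'new': 39}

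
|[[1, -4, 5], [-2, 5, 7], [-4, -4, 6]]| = 262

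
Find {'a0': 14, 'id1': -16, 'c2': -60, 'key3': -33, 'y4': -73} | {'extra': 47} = {'a0': 14, 'id1': -16, 'c2': -60, 'key3': -33, 'y4': -73, 'extra': 47}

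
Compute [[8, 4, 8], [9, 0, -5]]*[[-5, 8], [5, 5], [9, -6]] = [[52, 36], [-90, 102]]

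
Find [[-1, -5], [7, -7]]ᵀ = [[-1, 7], [-5, -7]]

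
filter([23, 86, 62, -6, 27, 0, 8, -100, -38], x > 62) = [86]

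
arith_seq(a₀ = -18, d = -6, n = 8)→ a_0 = -18 + 0*-6 = -18
a_1 = -18 + 1*-6 = -24
a_2 = -18 + 2*-6 = -30
...
= [-18, -24, -30, -36, -42, -48, -54, -60]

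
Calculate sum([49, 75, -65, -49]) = 49 + 75 + (-65) + (-49)
= 10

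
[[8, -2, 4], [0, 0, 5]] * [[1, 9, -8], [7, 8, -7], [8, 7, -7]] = [[26, 84, -78], [40, 35, -35]]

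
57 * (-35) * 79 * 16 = -2521680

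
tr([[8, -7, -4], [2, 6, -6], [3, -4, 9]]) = diagonal: 8 + 6 + 9
= 23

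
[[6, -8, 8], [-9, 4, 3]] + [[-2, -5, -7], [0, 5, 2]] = [[4, -13, 1], [-9, 9, 5]]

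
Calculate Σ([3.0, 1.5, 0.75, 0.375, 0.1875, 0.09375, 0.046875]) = 3.0 + 1.5 + 0.75 + 0.375 + 0.1875 + 0.09375 + 0.046875
= 5.953125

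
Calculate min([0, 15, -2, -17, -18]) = -18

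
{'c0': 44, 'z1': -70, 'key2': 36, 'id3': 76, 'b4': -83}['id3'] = 76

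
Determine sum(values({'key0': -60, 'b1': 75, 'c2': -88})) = (-60) + 75 + (-88)
= -73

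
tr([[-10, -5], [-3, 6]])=-4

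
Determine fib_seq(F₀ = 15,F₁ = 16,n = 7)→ [15, 16, 31, 47, 78, 125, 203]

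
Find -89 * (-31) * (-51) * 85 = -11960265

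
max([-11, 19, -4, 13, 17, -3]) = 19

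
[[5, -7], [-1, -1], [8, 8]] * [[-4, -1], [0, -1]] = [[-20, 2], [4, 2], [-32, -16]]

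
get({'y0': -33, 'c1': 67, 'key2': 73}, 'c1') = 67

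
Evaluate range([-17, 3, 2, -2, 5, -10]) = 22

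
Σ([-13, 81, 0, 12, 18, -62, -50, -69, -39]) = -122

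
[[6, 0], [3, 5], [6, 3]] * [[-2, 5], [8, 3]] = [[-12, 30], [34, 30], [12, 39]]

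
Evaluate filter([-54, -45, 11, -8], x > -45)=keep x where x > -45: -54✗, -45✗, 11✓, -8✓
= [11, -8]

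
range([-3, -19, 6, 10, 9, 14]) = 33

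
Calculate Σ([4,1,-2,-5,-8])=4 + 1 + (-2) + (-5) + (-8)
= -10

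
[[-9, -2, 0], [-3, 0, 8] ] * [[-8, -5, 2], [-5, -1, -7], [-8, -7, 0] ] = C[0][0] = (-9)*(-8) + (-2)*(-5) + (0)*(-8) = 82
C[0][1] = (-9)*(-5) + (-2)*(-1) + (0)*(-7) = 47
C[0][2] = (-9)*(2) + (-2)*(-7) + (0)*(0) = -4
C[1][0] = (-3)*(-8) + (0)*(-5) + (8)*(-8) = -40
C[1][1] = (-3)*(-5) + (0)*(-1) + (8)*(-7) = -41
C[1][2] = (-3)*(2) + (0)*(-7) + (8)*(0) = -6
= [[82, 47, -4], [-40, -41, -6]]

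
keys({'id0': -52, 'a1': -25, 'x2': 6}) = ['id0', 'a1', 'x2']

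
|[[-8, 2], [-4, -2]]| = (-8)*(-2) - (2)*(-4)
= 24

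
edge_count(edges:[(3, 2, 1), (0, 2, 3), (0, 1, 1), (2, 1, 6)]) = 4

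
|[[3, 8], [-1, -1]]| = 5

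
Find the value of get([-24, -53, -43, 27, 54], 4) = 54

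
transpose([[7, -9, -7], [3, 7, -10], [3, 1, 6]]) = [[7, 3, 3], [-9, 7, 1], [-7, -10, 6]]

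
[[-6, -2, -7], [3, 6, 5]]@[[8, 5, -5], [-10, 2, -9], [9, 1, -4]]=C[0][0] = (-6)*(8) + (-2)*(-10) + (-7)*(9) = -91
C[0][1] = (-6)*(5) + (-2)*(2) + (-7)*(1) = -41
C[0][2] = (-6)*(-5) + (-2)*(-9) + (-7)*(-4) = 76
C[1][0] = (3)*(8) + (6)*(-10) + (5)*(9) = 9
C[1][1] = (3)*(5) + (6)*(2) + (5)*(1) = 32
C[1][2] = (3)*(-5) + (6)*(-9) + (5)*(-4) = -89
= [[-91, -41, 76], [9, 32, -89]]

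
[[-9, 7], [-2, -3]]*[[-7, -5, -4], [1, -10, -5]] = C[0][0] = (-9)*(-7) + (7)*(1) = 70
C[0][1] = (-9)*(-5) + (7)*(-10) = -25
C[0][2] = (-9)*(-4) + (7)*(-5) = 1
C[1][0] = (-2)*(-7) + (-3)*(1) = 11
C[1][1] = (-2)*(-5) + (-3)*(-10) = 40
C[1][2] = (-2)*(-4) + (-3)*(-5) = 23
= [[70, -25, 1], [11, 40, 23]]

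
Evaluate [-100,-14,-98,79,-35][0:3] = [-100, -14, -98]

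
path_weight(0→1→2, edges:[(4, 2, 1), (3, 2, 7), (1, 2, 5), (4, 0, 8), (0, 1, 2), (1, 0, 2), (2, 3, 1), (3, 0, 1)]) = 7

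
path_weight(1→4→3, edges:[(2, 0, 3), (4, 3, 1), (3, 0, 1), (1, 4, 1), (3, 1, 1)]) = 2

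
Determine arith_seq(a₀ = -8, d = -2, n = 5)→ a_0 = -8 + 0*-2 = -8
a_1 = -8 + 1*-2 = -10
a_2 = -8 + 2*-2 = -12
...
= [-8, -10, -12, -14, -16]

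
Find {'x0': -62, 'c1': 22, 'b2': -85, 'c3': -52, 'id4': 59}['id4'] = 59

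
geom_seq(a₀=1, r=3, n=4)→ [1, 3, 9, 27]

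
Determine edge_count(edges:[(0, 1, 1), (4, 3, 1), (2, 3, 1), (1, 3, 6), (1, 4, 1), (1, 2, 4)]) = 6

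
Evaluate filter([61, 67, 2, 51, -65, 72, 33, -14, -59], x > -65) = [61, 67, 2, 51, 72, 33, -14, -59]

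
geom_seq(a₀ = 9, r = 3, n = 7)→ a_0 = 9*3^0 = 9
a_1 = 9*3^1 = 27
a_2 = 9*3^2 = 81
...
= [9, 27, 81, 243, 729, 2187, 6561]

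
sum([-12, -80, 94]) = 2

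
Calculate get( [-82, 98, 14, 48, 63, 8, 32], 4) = 63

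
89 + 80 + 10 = 179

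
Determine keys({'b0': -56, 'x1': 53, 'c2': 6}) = ['b0', 'x1', 'c2']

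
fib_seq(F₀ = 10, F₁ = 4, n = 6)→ [10, 4, 14, 18, 32, 50]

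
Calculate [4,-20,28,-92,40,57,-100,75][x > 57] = [75]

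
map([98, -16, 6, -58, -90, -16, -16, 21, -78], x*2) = 98*2=196, -16*2=-32, 6*2=12, -58*2=-116, -90*2=-180, -16*2=-32, -16*2=-32, 21*2=42, -78*2=-156
= [196, -32, 12, -116, -180, -32, -32, 42, -156]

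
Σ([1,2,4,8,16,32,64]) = 127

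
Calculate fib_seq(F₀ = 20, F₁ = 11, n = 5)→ F_2 = F_1 + F_0 = 31
F_3 = F_2 + F_1 = 42
F_4 = F_3 + F_2 = 73
= [20, 11, 31, 42, 73]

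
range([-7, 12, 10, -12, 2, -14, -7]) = 26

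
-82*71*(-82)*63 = 30076452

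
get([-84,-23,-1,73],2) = -1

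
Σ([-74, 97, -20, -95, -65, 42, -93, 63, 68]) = (-74) + 97 + (-20) + (-95) + (-65) + 42 + (-93) + 63 + 68
= -77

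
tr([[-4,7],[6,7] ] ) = diagonal: (-4) + 7
= 3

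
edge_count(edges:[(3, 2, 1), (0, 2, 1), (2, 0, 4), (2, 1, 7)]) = 4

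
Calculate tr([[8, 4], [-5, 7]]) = diagonal: 8 + 7
= 15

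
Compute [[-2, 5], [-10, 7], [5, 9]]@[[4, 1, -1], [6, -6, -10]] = [[22, -32, -48], [2, -52, -60], [74, -49, -95]]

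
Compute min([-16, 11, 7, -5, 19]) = -16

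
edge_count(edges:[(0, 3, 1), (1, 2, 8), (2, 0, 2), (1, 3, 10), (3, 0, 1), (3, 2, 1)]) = 6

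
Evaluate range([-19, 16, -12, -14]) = 35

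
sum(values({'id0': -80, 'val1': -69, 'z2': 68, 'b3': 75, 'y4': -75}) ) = (-80) + (-69) + 68 + 75 + (-75)
= -81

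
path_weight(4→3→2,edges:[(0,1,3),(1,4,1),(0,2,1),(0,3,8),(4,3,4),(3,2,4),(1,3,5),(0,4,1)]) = 8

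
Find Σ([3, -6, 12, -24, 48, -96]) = 3 + -6 + 12 + -24 + 48 + -96
= -63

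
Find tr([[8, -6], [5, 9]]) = 17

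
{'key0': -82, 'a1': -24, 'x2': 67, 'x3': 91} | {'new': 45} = {'key0': -82, 'a1': -24, 'x2': 67, 'x3': 91, 'new': 45}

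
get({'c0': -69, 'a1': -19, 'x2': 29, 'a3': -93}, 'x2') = 29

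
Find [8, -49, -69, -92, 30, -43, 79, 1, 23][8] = 23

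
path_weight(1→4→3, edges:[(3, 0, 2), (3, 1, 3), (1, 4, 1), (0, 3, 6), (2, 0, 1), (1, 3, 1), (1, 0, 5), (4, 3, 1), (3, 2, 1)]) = w(1→4)=1 + w(4→3)=1
= 2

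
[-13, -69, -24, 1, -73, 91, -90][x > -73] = [-13, -69, -24, 1, 91]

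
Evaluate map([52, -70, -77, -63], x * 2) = 52*2=104, -70*2=-140, -77*2=-154, -63*2=-126
= [104, -140, -154, -126]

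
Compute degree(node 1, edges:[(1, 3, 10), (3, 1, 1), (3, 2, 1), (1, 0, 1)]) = incident: (1,3), (3,1), (1,0)
= 3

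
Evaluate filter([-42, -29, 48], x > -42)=[-29, 48]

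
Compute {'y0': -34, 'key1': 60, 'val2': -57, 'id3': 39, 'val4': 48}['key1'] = 60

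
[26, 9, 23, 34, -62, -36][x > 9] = keep x where x > 9: 26✓, 9✗, 23✓, 34✓, -62✗, -36✗
= [26, 23, 34]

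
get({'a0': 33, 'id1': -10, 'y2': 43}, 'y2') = 43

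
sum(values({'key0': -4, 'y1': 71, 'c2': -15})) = (-4) + 71 + (-15)
= 52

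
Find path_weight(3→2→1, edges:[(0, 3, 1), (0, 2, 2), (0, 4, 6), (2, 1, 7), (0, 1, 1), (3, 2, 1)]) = 8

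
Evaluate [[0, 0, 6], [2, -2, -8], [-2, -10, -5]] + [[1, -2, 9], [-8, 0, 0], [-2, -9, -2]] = [[1, -2, 15], [-6, -2, -8], [-4, -19, -7]]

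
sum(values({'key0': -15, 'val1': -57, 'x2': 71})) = -1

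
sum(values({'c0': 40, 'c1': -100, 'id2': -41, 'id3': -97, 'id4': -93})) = 40 + (-100) + (-41) + (-97) + (-93)
= -291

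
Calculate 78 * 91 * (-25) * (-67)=11889150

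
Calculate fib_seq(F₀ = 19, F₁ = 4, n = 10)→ F_2 = F_1 + F_0 = 23
F_3 = F_2 + F_1 = 27
F_4 = F_3 + F_2 = 50
...
= [19, 4, 23, 27, 50, 77, 127, 204, 331, 535]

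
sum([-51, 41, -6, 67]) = 51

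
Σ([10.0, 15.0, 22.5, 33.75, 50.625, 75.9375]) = 207.8125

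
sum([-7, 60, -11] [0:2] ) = 53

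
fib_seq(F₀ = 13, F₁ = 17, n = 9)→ F_2 = F_1 + F_0 = 30
F_3 = F_2 + F_1 = 47
F_4 = F_3 + F_2 = 77
...
= [13, 17, 30, 47, 77, 124, 201, 325, 526]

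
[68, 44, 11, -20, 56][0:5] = [68, 44, 11, -20, 56]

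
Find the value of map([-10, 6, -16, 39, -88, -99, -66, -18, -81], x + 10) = -10+10=0, 6+10=16, -16+10=-6, 39+10=49, -88+10=-78, -99+10=-89, -66+10=-56, -18+10=-8, -81+10=-71
= [0, 16, -6, 49, -78, -89, -56, -8, -71]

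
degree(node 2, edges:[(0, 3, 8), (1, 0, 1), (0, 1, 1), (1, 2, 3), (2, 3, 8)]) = 2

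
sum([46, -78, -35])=-67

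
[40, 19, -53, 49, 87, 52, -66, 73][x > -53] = keep x where x > -53: 40✓, 19✓, -53✗, 49✓, 87✓, 52✓, -66✗, 73✓
= [40, 19, 49, 87, 52, 73]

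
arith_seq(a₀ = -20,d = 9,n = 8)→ [-20, -11, -2, 7, 16, 25, 34, 43]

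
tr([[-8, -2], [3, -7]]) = -15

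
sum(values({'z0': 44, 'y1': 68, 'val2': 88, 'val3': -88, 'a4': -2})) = 110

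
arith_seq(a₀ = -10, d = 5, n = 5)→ [-10, -5, 0, 5, 10]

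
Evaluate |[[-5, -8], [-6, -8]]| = -8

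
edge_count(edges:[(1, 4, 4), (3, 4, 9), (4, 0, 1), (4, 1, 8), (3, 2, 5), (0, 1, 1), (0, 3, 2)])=7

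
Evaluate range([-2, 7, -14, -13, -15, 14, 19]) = 34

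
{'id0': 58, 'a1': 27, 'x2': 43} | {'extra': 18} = {'id0': 58, 'a1': 27, 'x2': 43, 'extra': 18}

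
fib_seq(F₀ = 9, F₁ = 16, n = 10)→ [9, 16, 25, 41, 66, 107, 173, 280, 453, 733]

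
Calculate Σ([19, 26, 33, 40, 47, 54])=19 + 26 + 33 + 40 + 47 + 54
= 219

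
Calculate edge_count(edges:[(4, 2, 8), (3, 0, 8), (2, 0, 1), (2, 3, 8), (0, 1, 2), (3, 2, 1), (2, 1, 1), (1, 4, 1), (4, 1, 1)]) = 9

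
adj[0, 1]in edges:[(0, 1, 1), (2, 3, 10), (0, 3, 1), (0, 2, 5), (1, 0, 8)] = 1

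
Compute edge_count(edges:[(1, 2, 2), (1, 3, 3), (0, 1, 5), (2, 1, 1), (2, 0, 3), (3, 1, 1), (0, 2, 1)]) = 7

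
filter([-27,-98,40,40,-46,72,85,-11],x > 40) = [72, 85]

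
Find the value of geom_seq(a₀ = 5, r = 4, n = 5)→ [5, 20, 80, 320, 1280]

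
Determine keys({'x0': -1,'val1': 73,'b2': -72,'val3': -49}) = ['x0', 'val1', 'b2', 'val3']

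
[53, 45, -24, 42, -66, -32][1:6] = [45, -24, 42, -66, -32]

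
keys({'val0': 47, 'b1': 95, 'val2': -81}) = ['val0', 'b1', 'val2']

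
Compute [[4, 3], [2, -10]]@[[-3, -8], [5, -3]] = [[3, -41], [-56, 14]]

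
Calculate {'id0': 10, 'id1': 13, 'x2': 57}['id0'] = 10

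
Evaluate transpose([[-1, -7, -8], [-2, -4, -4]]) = [[-1, -2], [-7, -4], [-8, -4]]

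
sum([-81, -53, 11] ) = (-81) + (-53) + 11
= -123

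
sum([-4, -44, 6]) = (-4) + (-44) + 6
= -42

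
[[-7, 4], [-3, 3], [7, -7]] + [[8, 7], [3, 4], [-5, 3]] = [[1, 11], [0, 7], [2, -4]]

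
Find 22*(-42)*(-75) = 69300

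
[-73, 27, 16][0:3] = [-73, 27, 16]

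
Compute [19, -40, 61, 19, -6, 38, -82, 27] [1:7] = [-40, 61, 19, -6, 38, -82]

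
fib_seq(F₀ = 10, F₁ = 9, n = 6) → F_2 = F_1 + F_0 = 19
F_3 = F_2 + F_1 = 28
F_4 = F_3 + F_2 = 47
...
= [10, 9, 19, 28, 47, 75]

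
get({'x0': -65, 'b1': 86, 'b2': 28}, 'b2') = 28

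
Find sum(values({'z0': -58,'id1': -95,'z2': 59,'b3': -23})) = -117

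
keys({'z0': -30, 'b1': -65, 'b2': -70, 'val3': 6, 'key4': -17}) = ['z0', 'b1', 'b2', 'val3', 'key4']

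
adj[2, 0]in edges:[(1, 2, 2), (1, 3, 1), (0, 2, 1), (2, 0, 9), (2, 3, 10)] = 9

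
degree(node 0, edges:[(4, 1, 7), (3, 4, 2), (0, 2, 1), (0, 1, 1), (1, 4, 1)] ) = incident: (0,2), (0,1)
= 2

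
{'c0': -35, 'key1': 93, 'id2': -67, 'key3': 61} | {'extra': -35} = {'c0': -35, 'key1': 93, 'id2': -67, 'key3': 61, 'extra': -35}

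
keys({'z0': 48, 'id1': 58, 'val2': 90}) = ['z0', 'id1', 'val2']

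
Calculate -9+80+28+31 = 130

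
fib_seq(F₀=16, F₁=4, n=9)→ F_2 = F_1 + F_0 = 20
F_3 = F_2 + F_1 = 24
F_4 = F_3 + F_2 = 44
...
= [16, 4, 20, 24, 44, 68, 112, 180, 292]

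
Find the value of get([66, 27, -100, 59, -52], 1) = 27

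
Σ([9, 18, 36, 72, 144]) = 279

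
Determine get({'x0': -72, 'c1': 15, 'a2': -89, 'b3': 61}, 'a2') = -89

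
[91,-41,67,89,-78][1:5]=[-41, 67, 89, -78]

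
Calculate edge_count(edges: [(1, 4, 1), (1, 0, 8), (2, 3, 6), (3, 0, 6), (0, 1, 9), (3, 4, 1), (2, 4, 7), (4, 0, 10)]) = 8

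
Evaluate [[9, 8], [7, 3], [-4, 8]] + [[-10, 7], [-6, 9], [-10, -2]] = [[-1, 15], [1, 12], [-14, 6]]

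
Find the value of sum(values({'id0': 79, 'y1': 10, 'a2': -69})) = 20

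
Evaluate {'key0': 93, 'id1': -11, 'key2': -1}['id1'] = -11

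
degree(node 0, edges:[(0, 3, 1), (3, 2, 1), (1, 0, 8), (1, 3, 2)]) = 2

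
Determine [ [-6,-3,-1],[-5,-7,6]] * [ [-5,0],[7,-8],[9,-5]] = C[0][0] = (-6)*(-5) + (-3)*(7) + (-1)*(9) = 0
C[0][1] = (-6)*(0) + (-3)*(-8) + (-1)*(-5) = 29
C[1][0] = (-5)*(-5) + (-7)*(7) + (6)*(9) = 30
C[1][1] = (-5)*(0) + (-7)*(-8) + (6)*(-5) = 26
= [[0, 29], [30, 26]]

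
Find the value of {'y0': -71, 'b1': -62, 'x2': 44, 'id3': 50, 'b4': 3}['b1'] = -62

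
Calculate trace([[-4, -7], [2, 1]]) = diagonal: (-4) + 1
= -3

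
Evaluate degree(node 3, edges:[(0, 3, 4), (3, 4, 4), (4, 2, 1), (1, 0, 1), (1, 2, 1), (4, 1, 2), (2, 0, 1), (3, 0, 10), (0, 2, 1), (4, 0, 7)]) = 3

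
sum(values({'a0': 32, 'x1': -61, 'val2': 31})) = 2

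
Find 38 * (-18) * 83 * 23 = -1305756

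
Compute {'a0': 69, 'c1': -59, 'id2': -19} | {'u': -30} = {'a0': 69, 'c1': -59, 'id2': -19, 'u': -30}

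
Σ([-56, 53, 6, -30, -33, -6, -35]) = (-56) + 53 + 6 + (-30) + (-33) + (-6) + (-35)
= -101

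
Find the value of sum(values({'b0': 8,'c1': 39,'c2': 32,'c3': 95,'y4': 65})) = 8 + 39 + 32 + 95 + 65
= 239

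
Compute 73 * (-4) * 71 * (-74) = 1534168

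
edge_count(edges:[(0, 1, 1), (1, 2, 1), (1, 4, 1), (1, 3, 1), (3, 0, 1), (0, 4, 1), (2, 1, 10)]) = 7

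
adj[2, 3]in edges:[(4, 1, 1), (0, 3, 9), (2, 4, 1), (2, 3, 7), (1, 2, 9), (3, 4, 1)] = 7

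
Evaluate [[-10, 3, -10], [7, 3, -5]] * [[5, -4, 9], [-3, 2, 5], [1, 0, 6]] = [[-69, 46, -135], [21, -22, 48]]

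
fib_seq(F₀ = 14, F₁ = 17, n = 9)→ F_2 = F_1 + F_0 = 31
F_3 = F_2 + F_1 = 48
F_4 = F_3 + F_2 = 79
...
= [14, 17, 31, 48, 79, 127, 206, 333, 539]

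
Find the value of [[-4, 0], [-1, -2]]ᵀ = [[-4, -1], [0, -2]]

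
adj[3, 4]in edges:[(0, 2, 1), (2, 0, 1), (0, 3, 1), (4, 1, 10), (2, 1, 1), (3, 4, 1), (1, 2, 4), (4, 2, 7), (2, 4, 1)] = 1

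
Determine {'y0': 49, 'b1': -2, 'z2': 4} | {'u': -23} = {'y0': 49, 'b1': -2, 'z2': 4, 'u': -23}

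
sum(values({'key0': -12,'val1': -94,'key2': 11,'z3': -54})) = -149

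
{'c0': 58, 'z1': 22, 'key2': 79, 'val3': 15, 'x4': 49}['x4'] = 49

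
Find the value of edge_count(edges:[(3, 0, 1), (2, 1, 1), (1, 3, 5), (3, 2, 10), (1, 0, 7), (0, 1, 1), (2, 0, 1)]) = 7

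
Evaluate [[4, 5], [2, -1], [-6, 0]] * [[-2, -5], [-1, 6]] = C[0][0] = (4)*(-2) + (5)*(-1) = -13
C[0][1] = (4)*(-5) + (5)*(6) = 10
C[1][0] = (2)*(-2) + (-1)*(-1) = -3
C[1][1] = (2)*(-5) + (-1)*(6) = -16
C[2][0] = (-6)*(-2) + (0)*(-1) = 12
C[2][1] = (-6)*(-5) + (0)*(6) = 30
= [[-13, 10], [-3, -16], [12, 30]]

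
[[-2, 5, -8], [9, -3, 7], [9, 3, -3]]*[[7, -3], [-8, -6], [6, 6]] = C[0][0] = (-2)*(7) + (5)*(-8) + (-8)*(6) = -102
C[0][1] = (-2)*(-3) + (5)*(-6) + (-8)*(6) = -72
C[1][0] = (9)*(7) + (-3)*(-8) + (7)*(6) = 129
C[1][1] = (9)*(-3) + (-3)*(-6) + (7)*(6) = 33
C[2][0] = (9)*(7) + (3)*(-8) + (-3)*(6) = 21
C[2][1] = (9)*(-3) + (3)*(-6) + (-3)*(6) = -63
= [[-102, -72], [129, 33], [21, -63]]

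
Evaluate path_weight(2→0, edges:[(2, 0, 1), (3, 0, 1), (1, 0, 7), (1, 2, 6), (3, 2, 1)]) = 1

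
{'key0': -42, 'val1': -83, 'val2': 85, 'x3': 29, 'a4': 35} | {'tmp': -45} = {'key0': -42, 'val1': -83, 'val2': 85, 'x3': 29, 'a4': 35, 'tmp': -45}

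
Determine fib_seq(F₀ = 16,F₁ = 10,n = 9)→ F_2 = F_1 + F_0 = 26
F_3 = F_2 + F_1 = 36
F_4 = F_3 + F_2 = 62
...
= [16, 10, 26, 36, 62, 98, 160, 258, 418]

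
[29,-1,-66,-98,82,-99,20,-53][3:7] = [-98, 82, -99, 20]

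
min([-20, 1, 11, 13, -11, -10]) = -20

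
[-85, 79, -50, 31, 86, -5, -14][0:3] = [-85, 79, -50]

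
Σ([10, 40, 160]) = 10 + 40 + 160
= 210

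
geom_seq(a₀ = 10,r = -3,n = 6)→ a_0 = 10*(-3)^0 = 10
a_1 = 10*(-3)^1 = -30
a_2 = 10*(-3)^2 = 90
...
= [10, -30, 90, -270, 810, -2430]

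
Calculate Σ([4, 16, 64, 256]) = 4 + 16 + 64 + 256
= 340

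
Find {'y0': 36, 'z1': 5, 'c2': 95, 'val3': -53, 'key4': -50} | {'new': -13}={'y0': 36, 'z1': 5, 'c2': 95, 'val3': -53, 'key4': -50, 'new': -13}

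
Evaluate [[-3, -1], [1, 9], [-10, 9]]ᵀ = [[-3, 1, -10], [-1, 9, 9]]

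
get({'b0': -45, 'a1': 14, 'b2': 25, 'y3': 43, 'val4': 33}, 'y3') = 43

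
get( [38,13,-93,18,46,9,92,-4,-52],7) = -4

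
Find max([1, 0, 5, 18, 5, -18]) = 18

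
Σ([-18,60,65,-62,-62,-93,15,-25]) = (-18) + 60 + 65 + (-62) + (-62) + (-93) + 15 + (-25)
= -120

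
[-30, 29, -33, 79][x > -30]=keep x where x > -30: -30✗, 29✓, -33✗, 79✓
= [29, 79]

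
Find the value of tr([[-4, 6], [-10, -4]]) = -8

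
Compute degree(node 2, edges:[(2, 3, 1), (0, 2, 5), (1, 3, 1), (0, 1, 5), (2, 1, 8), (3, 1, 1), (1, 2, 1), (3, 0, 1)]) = 4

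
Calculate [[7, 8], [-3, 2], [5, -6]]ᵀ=[[7, -3, 5], [8, 2, -6]]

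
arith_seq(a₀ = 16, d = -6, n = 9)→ a_0 = 16 + 0*-6 = 16
a_1 = 16 + 1*-6 = 10
a_2 = 16 + 2*-6 = 4
...
= [16, 10, 4, -2, -8, -14, -20, -26, -32]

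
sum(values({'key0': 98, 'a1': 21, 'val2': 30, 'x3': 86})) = 98 + 21 + 30 + 86
= 235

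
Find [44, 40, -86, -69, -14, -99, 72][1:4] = [40, -86, -69]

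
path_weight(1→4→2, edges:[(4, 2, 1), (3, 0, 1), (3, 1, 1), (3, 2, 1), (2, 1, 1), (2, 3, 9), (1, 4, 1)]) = w(1→4)=1 + w(4→2)=1
= 2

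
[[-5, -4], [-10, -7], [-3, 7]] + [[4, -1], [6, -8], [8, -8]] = [[-1, -5], [-4, -15], [5, -1]]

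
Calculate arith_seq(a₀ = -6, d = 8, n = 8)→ [-6, 2, 10, 18, 26, 34, 42, 50]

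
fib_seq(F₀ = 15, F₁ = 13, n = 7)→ [15, 13, 28, 41, 69, 110, 179]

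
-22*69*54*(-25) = 2049300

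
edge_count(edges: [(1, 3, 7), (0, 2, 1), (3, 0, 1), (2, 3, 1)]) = 4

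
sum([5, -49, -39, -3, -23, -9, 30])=5 + (-49) + (-39) + (-3) + (-23) + (-9) + 30
= -88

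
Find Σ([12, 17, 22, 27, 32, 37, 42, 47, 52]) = 12 + 17 + 22 + 27 + 32 + 37 + 42 + 47 + 52
= 288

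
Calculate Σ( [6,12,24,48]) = 6 + 12 + 24 + 48
= 90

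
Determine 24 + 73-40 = 57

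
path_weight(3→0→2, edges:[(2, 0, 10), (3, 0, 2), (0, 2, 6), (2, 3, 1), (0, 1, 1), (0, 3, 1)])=w(3→0)=2 + w(0→2)=6
= 8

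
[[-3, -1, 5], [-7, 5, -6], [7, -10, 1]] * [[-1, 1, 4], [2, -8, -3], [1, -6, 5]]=C[0][0] = (-3)*(-1) + (-1)*(2) + (5)*(1) = 6
C[0][1] = (-3)*(1) + (-1)*(-8) + (5)*(-6) = -25
C[0][2] = (-3)*(4) + (-1)*(-3) + (5)*(5) = 16
C[1][0] = (-7)*(-1) + (5)*(2) + (-6)*(1) = 11
C[1][1] = (-7)*(1) + (5)*(-8) + (-6)*(-6) = -11
C[1][2] = (-7)*(4) + (5)*(-3) + (-6)*(5) = -73
... (3 more cells)
= [[6, -25, 16], [11, -11, -73], [-26, 81, 63]]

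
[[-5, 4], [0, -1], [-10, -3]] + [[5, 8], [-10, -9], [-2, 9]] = [[0, 12], [-10, -10], [-12, 6]]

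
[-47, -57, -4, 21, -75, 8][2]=-4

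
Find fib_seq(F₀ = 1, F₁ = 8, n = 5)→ F_2 = F_1 + F_0 = 9
F_3 = F_2 + F_1 = 17
F_4 = F_3 + F_2 = 26
= [1, 8, 9, 17, 26]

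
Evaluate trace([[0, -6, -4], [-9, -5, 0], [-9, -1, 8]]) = diagonal: 0 + (-5) + 8
= 3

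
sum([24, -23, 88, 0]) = 89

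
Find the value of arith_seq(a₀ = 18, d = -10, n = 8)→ a_0 = 18 + 0*-10 = 18
a_1 = 18 + 1*-10 = 8
a_2 = 18 + 2*-10 = -2
...
= [18, 8, -2, -12, -22, -32, -42, -52]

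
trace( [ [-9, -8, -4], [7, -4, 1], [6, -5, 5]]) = diagonal: (-9) + (-4) + 5
= -8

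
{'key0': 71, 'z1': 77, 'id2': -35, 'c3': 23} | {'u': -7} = {'key0': 71, 'z1': 77, 'id2': -35, 'c3': 23, 'u': -7}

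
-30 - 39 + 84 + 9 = 24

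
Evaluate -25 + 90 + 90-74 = 81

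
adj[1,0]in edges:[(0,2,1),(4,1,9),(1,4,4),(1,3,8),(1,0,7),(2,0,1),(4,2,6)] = 7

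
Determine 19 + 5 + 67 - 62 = 29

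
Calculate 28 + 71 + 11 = 110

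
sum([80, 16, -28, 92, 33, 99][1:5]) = slice → [16, -28, 92, 33]
16 + (-28) + 92 + 33
= 113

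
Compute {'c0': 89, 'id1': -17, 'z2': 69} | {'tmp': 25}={'c0': 89, 'id1': -17, 'z2': 69, 'tmp': 25}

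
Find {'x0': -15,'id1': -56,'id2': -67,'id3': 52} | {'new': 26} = {'x0': -15, 'id1': -56, 'id2': -67, 'id3': 52, 'new': 26}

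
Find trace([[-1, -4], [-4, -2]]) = -3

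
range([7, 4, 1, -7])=14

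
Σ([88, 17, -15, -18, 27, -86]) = 13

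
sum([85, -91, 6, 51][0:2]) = slice → [85, -91]
85 + (-91)
= -6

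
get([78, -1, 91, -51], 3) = -51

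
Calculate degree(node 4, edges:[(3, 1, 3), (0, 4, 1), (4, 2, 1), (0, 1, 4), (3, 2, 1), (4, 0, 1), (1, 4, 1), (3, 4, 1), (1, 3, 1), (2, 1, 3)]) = 5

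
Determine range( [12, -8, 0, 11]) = 20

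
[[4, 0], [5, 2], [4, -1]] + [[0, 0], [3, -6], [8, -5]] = [[4, 0], [8, -4], [12, -6]]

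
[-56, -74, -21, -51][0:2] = [-56, -74]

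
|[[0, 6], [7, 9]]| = (0)*(9) - (6)*(7)
= -42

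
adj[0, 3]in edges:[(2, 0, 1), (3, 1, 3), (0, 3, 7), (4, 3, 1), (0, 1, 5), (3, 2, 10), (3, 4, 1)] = 7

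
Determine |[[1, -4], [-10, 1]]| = (1)*(1) - (-4)*(-10)
= -39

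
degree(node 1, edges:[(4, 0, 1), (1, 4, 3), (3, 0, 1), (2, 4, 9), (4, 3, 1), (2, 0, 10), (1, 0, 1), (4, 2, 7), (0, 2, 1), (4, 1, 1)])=3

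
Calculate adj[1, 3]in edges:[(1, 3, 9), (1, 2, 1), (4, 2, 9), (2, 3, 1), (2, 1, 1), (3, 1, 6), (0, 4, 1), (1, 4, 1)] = 9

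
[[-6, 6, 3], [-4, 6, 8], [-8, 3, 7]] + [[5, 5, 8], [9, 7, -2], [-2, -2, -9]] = [[-1, 11, 11], [5, 13, 6], [-10, 1, -2]]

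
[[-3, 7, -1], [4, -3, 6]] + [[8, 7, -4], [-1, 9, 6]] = [[5, 14, -5], [3, 6, 12]]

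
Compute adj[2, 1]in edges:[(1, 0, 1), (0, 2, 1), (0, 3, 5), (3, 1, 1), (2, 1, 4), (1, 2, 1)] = 4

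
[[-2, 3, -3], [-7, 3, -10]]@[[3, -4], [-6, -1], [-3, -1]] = [[-15, 8], [-9, 35]]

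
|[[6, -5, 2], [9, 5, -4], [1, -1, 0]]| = (1)*(6)*det([[5, -4], [-1, 0]]) + (-1)*(-5)*det([[9, -4], [1, 0]]) + (1)*(2)*det([[9, 5], [1, -1]])
= -24 + 20 + -28
= -32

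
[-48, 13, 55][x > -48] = [13, 55]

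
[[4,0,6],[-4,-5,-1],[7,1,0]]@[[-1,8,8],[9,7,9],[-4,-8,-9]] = [[-28, -16, -22], [-37, -59, -68], [2, 63, 65]]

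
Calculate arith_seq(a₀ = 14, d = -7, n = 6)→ [14, 7, 0, -7, -14, -21]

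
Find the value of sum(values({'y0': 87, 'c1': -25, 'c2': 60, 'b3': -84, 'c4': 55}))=87 + (-25) + 60 + (-84) + 55
= 93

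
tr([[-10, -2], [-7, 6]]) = diagonal: (-10) + 6
= -4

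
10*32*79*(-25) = -632000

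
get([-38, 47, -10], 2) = -10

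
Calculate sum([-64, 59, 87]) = (-64) + 59 + 87
= 82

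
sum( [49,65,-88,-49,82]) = 49 + 65 + (-88) + (-49) + 82
= 59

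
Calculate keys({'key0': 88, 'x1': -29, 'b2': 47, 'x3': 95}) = ['key0', 'x1', 'b2', 'x3']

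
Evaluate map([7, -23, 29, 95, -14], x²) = (7)²=49, (-23)²=529, (29)²=841, (95)²=9025, (-14)²=196
= [49, 529, 841, 9025, 196]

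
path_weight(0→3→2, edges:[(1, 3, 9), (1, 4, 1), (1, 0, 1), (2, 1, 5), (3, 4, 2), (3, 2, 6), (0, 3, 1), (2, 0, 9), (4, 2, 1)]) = 7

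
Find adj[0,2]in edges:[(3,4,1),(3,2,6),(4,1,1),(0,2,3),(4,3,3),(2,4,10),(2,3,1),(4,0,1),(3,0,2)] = 3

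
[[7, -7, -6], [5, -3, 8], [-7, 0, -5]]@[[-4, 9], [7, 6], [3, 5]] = [[-95, -9], [-17, 67], [13, -88]]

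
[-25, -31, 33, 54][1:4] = [-31, 33, 54]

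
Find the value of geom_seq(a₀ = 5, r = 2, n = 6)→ [5, 10, 20, 40, 80, 160]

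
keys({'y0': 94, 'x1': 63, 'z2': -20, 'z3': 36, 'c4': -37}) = ['y0', 'x1', 'z2', 'z3', 'c4']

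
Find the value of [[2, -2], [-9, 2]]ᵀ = [[2, -9], [-2, 2]]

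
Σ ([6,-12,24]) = 6 + -12 + 24
= 18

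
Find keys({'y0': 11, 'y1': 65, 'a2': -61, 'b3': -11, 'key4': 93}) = ['y0', 'y1', 'a2', 'b3', 'key4']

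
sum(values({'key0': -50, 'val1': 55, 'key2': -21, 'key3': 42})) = 26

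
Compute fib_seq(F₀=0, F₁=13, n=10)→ F_2 = F_1 + F_0 = 13
F_3 = F_2 + F_1 = 26
F_4 = F_3 + F_2 = 39
...
= [0, 13, 13, 26, 39, 65, 104, 169, 273, 442]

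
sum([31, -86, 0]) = -55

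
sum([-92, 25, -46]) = -113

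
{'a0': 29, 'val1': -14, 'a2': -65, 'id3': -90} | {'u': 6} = {'a0': 29, 'val1': -14, 'a2': -65, 'id3': -90, 'u': 6}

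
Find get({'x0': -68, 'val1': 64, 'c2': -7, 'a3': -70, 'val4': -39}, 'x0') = -68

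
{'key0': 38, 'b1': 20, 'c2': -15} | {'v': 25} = {'key0': 38, 'b1': 20, 'c2': -15, 'v': 25}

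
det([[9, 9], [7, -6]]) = (9)*(-6) - (9)*(7)
= -117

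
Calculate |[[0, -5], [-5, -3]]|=-25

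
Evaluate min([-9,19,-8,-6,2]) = -9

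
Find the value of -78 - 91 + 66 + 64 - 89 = -128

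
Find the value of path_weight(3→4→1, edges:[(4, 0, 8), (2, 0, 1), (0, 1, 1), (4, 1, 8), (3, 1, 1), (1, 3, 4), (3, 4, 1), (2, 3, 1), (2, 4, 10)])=9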